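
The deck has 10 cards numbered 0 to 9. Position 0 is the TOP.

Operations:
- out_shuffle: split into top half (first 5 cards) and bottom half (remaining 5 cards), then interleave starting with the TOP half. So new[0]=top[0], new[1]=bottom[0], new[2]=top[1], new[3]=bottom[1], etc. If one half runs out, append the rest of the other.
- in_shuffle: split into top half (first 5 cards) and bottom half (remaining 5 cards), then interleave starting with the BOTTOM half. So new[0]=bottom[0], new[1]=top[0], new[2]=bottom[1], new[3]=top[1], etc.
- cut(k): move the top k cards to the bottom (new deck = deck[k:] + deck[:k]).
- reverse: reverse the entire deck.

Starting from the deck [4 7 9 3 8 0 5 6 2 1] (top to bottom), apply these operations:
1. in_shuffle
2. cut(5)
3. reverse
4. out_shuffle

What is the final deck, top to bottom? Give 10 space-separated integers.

Answer: 6 8 7 1 5 3 4 2 0 9

Derivation:
After op 1 (in_shuffle): [0 4 5 7 6 9 2 3 1 8]
After op 2 (cut(5)): [9 2 3 1 8 0 4 5 7 6]
After op 3 (reverse): [6 7 5 4 0 8 1 3 2 9]
After op 4 (out_shuffle): [6 8 7 1 5 3 4 2 0 9]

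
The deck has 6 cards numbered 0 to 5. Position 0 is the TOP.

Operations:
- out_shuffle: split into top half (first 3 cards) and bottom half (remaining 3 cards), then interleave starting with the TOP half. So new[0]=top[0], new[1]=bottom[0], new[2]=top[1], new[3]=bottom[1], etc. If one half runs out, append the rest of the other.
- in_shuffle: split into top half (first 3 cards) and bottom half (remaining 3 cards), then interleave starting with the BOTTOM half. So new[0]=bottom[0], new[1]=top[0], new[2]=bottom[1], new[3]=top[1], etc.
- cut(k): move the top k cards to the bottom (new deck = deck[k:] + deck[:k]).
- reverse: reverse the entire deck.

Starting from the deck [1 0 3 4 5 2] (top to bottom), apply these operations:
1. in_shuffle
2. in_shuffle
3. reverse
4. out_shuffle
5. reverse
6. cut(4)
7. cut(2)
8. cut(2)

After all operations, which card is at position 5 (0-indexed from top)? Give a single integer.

Answer: 1

Derivation:
After op 1 (in_shuffle): [4 1 5 0 2 3]
After op 2 (in_shuffle): [0 4 2 1 3 5]
After op 3 (reverse): [5 3 1 2 4 0]
After op 4 (out_shuffle): [5 2 3 4 1 0]
After op 5 (reverse): [0 1 4 3 2 5]
After op 6 (cut(4)): [2 5 0 1 4 3]
After op 7 (cut(2)): [0 1 4 3 2 5]
After op 8 (cut(2)): [4 3 2 5 0 1]
Position 5: card 1.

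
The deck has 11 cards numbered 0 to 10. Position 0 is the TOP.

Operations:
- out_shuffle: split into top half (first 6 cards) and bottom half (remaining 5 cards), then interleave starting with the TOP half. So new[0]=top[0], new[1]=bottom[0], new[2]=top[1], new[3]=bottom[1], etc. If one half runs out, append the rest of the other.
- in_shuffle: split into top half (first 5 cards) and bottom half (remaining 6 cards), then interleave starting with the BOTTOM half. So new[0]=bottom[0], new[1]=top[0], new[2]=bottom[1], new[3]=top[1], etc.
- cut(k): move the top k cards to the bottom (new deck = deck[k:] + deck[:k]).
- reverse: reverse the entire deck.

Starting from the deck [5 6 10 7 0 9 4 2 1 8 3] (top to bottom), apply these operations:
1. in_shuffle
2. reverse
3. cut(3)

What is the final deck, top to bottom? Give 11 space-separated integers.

Answer: 7 1 10 2 6 4 5 9 3 0 8

Derivation:
After op 1 (in_shuffle): [9 5 4 6 2 10 1 7 8 0 3]
After op 2 (reverse): [3 0 8 7 1 10 2 6 4 5 9]
After op 3 (cut(3)): [7 1 10 2 6 4 5 9 3 0 8]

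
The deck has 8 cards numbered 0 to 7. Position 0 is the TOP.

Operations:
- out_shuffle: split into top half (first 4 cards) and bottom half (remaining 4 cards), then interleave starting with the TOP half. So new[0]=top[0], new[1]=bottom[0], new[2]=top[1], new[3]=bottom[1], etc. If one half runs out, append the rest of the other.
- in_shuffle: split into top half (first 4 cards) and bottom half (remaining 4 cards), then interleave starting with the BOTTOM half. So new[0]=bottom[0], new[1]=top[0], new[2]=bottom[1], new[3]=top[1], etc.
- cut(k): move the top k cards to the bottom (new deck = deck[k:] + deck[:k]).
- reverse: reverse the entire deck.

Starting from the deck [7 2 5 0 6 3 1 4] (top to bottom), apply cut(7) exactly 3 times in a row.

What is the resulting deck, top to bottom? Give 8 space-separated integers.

After op 1 (cut(7)): [4 7 2 5 0 6 3 1]
After op 2 (cut(7)): [1 4 7 2 5 0 6 3]
After op 3 (cut(7)): [3 1 4 7 2 5 0 6]

Answer: 3 1 4 7 2 5 0 6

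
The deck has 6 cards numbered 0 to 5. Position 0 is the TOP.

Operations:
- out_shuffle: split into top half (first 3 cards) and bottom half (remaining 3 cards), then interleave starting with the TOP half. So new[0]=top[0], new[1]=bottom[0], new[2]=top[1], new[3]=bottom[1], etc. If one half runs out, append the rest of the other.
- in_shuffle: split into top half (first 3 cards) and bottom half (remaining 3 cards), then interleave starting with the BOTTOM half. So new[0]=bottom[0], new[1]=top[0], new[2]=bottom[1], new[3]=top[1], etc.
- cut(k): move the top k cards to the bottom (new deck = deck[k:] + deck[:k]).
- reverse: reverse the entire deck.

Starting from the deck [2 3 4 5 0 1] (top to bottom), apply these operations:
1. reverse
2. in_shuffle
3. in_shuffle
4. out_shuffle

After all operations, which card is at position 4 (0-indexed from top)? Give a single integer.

After op 1 (reverse): [1 0 5 4 3 2]
After op 2 (in_shuffle): [4 1 3 0 2 5]
After op 3 (in_shuffle): [0 4 2 1 5 3]
After op 4 (out_shuffle): [0 1 4 5 2 3]
Position 4: card 2.

Answer: 2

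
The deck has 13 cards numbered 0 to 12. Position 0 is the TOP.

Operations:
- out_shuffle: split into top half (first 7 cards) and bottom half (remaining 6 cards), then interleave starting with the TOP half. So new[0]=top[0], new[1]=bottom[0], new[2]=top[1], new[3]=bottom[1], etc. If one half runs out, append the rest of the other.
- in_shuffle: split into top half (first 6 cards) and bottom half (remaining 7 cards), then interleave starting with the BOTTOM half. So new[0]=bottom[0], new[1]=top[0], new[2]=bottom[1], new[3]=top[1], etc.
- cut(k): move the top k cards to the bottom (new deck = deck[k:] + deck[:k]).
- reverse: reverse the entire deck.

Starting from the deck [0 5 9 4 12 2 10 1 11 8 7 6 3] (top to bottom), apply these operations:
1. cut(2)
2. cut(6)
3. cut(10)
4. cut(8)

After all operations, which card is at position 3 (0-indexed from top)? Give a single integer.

Answer: 4

Derivation:
After op 1 (cut(2)): [9 4 12 2 10 1 11 8 7 6 3 0 5]
After op 2 (cut(6)): [11 8 7 6 3 0 5 9 4 12 2 10 1]
After op 3 (cut(10)): [2 10 1 11 8 7 6 3 0 5 9 4 12]
After op 4 (cut(8)): [0 5 9 4 12 2 10 1 11 8 7 6 3]
Position 3: card 4.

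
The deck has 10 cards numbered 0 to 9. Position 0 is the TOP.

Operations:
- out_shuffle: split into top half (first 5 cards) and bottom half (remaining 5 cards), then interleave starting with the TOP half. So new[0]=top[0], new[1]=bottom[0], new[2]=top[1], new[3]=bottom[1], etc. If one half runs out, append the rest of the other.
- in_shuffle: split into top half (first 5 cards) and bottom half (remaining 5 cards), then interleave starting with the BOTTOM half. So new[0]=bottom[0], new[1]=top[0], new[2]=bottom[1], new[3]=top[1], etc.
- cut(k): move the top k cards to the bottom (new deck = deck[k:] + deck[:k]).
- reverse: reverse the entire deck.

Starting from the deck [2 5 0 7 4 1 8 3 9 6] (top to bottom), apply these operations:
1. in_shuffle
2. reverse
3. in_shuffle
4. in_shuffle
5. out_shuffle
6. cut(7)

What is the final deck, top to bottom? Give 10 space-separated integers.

After op 1 (in_shuffle): [1 2 8 5 3 0 9 7 6 4]
After op 2 (reverse): [4 6 7 9 0 3 5 8 2 1]
After op 3 (in_shuffle): [3 4 5 6 8 7 2 9 1 0]
After op 4 (in_shuffle): [7 3 2 4 9 5 1 6 0 8]
After op 5 (out_shuffle): [7 5 3 1 2 6 4 0 9 8]
After op 6 (cut(7)): [0 9 8 7 5 3 1 2 6 4]

Answer: 0 9 8 7 5 3 1 2 6 4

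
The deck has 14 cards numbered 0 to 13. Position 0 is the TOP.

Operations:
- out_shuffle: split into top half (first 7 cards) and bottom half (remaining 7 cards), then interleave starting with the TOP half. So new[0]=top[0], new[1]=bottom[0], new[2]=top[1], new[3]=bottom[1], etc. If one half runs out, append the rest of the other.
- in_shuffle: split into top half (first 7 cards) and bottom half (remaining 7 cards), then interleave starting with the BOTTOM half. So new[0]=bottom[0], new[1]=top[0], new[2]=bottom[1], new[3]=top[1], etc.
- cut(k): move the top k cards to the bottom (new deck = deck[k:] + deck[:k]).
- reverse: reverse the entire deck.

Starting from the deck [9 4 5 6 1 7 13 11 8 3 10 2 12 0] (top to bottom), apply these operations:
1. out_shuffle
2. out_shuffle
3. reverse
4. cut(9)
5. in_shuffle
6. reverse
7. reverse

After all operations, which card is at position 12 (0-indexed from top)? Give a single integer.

After op 1 (out_shuffle): [9 11 4 8 5 3 6 10 1 2 7 12 13 0]
After op 2 (out_shuffle): [9 10 11 1 4 2 8 7 5 12 3 13 6 0]
After op 3 (reverse): [0 6 13 3 12 5 7 8 2 4 1 11 10 9]
After op 4 (cut(9)): [4 1 11 10 9 0 6 13 3 12 5 7 8 2]
After op 5 (in_shuffle): [13 4 3 1 12 11 5 10 7 9 8 0 2 6]
After op 6 (reverse): [6 2 0 8 9 7 10 5 11 12 1 3 4 13]
After op 7 (reverse): [13 4 3 1 12 11 5 10 7 9 8 0 2 6]
Position 12: card 2.

Answer: 2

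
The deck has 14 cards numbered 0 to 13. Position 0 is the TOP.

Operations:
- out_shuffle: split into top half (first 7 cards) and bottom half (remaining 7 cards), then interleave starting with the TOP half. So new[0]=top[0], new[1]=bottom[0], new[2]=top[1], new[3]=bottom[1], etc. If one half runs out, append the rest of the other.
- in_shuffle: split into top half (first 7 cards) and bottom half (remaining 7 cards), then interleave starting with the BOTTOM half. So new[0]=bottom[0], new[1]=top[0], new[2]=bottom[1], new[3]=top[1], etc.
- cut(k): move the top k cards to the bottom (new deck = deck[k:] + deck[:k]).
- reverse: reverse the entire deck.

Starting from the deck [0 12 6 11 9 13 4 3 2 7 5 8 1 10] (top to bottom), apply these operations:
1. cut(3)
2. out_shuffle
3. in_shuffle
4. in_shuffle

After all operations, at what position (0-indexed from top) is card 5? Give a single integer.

Answer: 7

Derivation:
After op 1 (cut(3)): [11 9 13 4 3 2 7 5 8 1 10 0 12 6]
After op 2 (out_shuffle): [11 5 9 8 13 1 4 10 3 0 2 12 7 6]
After op 3 (in_shuffle): [10 11 3 5 0 9 2 8 12 13 7 1 6 4]
After op 4 (in_shuffle): [8 10 12 11 13 3 7 5 1 0 6 9 4 2]
Card 5 is at position 7.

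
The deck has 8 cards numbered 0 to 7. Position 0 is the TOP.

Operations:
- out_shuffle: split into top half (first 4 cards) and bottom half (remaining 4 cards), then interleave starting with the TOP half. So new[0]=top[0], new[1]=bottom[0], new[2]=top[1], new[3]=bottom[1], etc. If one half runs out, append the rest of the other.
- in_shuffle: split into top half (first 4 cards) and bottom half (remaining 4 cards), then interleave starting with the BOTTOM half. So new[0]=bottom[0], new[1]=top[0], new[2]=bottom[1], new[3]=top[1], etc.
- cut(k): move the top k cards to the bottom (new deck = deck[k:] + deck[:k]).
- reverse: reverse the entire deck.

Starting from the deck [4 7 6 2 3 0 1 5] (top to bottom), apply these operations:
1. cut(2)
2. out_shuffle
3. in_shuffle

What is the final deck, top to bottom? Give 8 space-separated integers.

After op 1 (cut(2)): [6 2 3 0 1 5 4 7]
After op 2 (out_shuffle): [6 1 2 5 3 4 0 7]
After op 3 (in_shuffle): [3 6 4 1 0 2 7 5]

Answer: 3 6 4 1 0 2 7 5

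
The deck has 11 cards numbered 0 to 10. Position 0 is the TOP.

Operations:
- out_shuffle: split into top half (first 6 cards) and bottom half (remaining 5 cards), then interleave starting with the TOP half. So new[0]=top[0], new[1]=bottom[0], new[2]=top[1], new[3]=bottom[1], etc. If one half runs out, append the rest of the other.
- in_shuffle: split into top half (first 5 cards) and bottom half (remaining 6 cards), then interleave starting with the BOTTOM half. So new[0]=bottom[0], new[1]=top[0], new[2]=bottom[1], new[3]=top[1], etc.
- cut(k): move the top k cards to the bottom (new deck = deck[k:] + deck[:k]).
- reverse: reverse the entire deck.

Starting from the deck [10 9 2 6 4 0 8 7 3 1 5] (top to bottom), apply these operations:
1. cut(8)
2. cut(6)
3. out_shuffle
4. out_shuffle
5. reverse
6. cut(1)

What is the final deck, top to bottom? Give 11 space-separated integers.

After op 1 (cut(8)): [3 1 5 10 9 2 6 4 0 8 7]
After op 2 (cut(6)): [6 4 0 8 7 3 1 5 10 9 2]
After op 3 (out_shuffle): [6 1 4 5 0 10 8 9 7 2 3]
After op 4 (out_shuffle): [6 8 1 9 4 7 5 2 0 3 10]
After op 5 (reverse): [10 3 0 2 5 7 4 9 1 8 6]
After op 6 (cut(1)): [3 0 2 5 7 4 9 1 8 6 10]

Answer: 3 0 2 5 7 4 9 1 8 6 10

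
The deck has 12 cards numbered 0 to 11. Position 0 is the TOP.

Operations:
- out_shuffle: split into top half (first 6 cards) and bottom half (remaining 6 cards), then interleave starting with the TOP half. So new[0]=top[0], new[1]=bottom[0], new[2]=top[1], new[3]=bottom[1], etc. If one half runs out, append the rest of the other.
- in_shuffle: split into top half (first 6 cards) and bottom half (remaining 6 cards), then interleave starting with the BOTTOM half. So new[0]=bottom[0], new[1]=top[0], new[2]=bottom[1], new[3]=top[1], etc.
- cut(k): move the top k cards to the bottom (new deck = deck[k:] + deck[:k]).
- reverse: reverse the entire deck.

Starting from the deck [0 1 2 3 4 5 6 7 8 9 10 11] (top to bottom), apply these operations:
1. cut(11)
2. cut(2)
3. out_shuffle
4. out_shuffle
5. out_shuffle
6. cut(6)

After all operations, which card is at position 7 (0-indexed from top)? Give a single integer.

Answer: 8

Derivation:
After op 1 (cut(11)): [11 0 1 2 3 4 5 6 7 8 9 10]
After op 2 (cut(2)): [1 2 3 4 5 6 7 8 9 10 11 0]
After op 3 (out_shuffle): [1 7 2 8 3 9 4 10 5 11 6 0]
After op 4 (out_shuffle): [1 4 7 10 2 5 8 11 3 6 9 0]
After op 5 (out_shuffle): [1 8 4 11 7 3 10 6 2 9 5 0]
After op 6 (cut(6)): [10 6 2 9 5 0 1 8 4 11 7 3]
Position 7: card 8.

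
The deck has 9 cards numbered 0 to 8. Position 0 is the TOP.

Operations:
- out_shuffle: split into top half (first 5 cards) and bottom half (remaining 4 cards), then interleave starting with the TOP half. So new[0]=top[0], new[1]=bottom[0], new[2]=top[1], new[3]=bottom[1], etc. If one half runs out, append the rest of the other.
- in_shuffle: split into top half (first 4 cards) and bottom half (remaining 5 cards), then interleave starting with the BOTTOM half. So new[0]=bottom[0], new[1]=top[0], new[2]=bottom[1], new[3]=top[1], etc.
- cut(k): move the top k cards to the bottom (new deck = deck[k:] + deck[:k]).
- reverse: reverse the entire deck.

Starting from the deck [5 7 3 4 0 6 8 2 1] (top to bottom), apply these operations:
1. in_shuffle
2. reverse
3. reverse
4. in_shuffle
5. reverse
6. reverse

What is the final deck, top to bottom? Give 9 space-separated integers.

Answer: 8 0 3 5 2 6 4 7 1

Derivation:
After op 1 (in_shuffle): [0 5 6 7 8 3 2 4 1]
After op 2 (reverse): [1 4 2 3 8 7 6 5 0]
After op 3 (reverse): [0 5 6 7 8 3 2 4 1]
After op 4 (in_shuffle): [8 0 3 5 2 6 4 7 1]
After op 5 (reverse): [1 7 4 6 2 5 3 0 8]
After op 6 (reverse): [8 0 3 5 2 6 4 7 1]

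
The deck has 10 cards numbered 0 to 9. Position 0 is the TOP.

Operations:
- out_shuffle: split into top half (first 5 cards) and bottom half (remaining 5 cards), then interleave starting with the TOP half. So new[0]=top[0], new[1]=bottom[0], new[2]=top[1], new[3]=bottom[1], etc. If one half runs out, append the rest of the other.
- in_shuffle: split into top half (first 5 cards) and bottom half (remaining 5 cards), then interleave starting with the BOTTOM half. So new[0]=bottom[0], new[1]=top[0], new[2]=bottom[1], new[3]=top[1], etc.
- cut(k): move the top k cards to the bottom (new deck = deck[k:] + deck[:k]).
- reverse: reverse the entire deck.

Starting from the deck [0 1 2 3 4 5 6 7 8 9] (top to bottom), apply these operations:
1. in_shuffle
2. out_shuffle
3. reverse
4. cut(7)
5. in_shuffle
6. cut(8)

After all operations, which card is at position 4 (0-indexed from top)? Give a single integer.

After op 1 (in_shuffle): [5 0 6 1 7 2 8 3 9 4]
After op 2 (out_shuffle): [5 2 0 8 6 3 1 9 7 4]
After op 3 (reverse): [4 7 9 1 3 6 8 0 2 5]
After op 4 (cut(7)): [0 2 5 4 7 9 1 3 6 8]
After op 5 (in_shuffle): [9 0 1 2 3 5 6 4 8 7]
After op 6 (cut(8)): [8 7 9 0 1 2 3 5 6 4]
Position 4: card 1.

Answer: 1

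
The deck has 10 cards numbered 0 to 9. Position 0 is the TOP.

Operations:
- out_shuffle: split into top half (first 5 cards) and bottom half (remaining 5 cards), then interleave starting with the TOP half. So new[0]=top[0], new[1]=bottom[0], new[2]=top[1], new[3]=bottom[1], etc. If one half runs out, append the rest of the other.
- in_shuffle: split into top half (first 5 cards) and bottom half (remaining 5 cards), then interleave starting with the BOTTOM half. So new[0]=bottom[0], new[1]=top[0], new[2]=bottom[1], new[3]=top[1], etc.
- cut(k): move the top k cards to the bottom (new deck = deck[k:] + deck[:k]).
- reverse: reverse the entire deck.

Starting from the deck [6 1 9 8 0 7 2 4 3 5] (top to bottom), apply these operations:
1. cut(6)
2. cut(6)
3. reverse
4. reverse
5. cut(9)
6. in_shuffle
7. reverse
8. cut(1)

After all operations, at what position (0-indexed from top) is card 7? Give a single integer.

After op 1 (cut(6)): [2 4 3 5 6 1 9 8 0 7]
After op 2 (cut(6)): [9 8 0 7 2 4 3 5 6 1]
After op 3 (reverse): [1 6 5 3 4 2 7 0 8 9]
After op 4 (reverse): [9 8 0 7 2 4 3 5 6 1]
After op 5 (cut(9)): [1 9 8 0 7 2 4 3 5 6]
After op 6 (in_shuffle): [2 1 4 9 3 8 5 0 6 7]
After op 7 (reverse): [7 6 0 5 8 3 9 4 1 2]
After op 8 (cut(1)): [6 0 5 8 3 9 4 1 2 7]
Card 7 is at position 9.

Answer: 9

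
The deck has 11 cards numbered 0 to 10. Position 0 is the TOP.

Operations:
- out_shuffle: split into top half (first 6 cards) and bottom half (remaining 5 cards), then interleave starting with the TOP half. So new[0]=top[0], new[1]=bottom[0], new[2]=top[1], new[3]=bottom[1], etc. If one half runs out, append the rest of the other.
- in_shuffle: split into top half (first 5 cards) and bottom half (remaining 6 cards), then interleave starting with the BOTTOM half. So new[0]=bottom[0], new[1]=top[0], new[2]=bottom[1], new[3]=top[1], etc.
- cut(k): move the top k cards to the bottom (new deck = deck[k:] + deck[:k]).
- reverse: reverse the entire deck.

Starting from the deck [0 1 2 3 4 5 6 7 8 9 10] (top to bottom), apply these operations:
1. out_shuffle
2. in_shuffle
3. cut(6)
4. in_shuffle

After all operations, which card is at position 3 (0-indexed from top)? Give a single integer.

Answer: 7

Derivation:
After op 1 (out_shuffle): [0 6 1 7 2 8 3 9 4 10 5]
After op 2 (in_shuffle): [8 0 3 6 9 1 4 7 10 2 5]
After op 3 (cut(6)): [4 7 10 2 5 8 0 3 6 9 1]
After op 4 (in_shuffle): [8 4 0 7 3 10 6 2 9 5 1]
Position 3: card 7.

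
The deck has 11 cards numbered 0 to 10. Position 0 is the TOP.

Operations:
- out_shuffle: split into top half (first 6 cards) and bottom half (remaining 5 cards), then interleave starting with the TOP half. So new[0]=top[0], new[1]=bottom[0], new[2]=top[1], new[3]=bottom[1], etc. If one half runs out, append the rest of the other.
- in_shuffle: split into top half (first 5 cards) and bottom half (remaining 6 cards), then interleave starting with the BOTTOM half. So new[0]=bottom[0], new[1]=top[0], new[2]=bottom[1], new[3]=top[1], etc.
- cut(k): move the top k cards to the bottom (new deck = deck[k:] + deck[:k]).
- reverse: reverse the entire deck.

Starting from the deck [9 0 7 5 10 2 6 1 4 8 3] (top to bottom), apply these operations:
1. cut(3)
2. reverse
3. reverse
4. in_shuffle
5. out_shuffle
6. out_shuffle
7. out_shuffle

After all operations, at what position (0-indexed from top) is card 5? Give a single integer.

After op 1 (cut(3)): [5 10 2 6 1 4 8 3 9 0 7]
After op 2 (reverse): [7 0 9 3 8 4 1 6 2 10 5]
After op 3 (reverse): [5 10 2 6 1 4 8 3 9 0 7]
After op 4 (in_shuffle): [4 5 8 10 3 2 9 6 0 1 7]
After op 5 (out_shuffle): [4 9 5 6 8 0 10 1 3 7 2]
After op 6 (out_shuffle): [4 10 9 1 5 3 6 7 8 2 0]
After op 7 (out_shuffle): [4 6 10 7 9 8 1 2 5 0 3]
Card 5 is at position 8.

Answer: 8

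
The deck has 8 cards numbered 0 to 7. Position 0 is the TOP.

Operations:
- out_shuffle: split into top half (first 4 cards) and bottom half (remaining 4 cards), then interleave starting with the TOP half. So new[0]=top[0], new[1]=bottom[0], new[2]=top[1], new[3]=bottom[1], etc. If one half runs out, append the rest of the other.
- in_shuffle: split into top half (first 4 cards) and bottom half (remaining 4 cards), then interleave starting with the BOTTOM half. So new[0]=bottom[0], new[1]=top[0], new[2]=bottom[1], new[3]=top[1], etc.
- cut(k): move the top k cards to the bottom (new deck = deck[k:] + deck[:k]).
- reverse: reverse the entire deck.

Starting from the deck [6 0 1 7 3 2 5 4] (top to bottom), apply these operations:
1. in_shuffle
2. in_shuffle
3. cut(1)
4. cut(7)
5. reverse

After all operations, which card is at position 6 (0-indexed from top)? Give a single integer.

After op 1 (in_shuffle): [3 6 2 0 5 1 4 7]
After op 2 (in_shuffle): [5 3 1 6 4 2 7 0]
After op 3 (cut(1)): [3 1 6 4 2 7 0 5]
After op 4 (cut(7)): [5 3 1 6 4 2 7 0]
After op 5 (reverse): [0 7 2 4 6 1 3 5]
Position 6: card 3.

Answer: 3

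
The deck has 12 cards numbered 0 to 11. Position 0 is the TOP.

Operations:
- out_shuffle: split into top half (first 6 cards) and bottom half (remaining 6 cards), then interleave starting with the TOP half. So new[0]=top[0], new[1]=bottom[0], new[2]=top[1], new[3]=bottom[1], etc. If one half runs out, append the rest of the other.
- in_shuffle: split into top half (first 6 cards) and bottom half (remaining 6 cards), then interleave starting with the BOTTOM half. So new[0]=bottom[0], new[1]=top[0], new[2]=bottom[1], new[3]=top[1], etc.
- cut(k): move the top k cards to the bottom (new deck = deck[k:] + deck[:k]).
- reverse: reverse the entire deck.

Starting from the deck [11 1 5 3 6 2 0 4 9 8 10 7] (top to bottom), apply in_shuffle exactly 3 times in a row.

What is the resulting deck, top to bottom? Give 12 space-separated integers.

After op 1 (in_shuffle): [0 11 4 1 9 5 8 3 10 6 7 2]
After op 2 (in_shuffle): [8 0 3 11 10 4 6 1 7 9 2 5]
After op 3 (in_shuffle): [6 8 1 0 7 3 9 11 2 10 5 4]

Answer: 6 8 1 0 7 3 9 11 2 10 5 4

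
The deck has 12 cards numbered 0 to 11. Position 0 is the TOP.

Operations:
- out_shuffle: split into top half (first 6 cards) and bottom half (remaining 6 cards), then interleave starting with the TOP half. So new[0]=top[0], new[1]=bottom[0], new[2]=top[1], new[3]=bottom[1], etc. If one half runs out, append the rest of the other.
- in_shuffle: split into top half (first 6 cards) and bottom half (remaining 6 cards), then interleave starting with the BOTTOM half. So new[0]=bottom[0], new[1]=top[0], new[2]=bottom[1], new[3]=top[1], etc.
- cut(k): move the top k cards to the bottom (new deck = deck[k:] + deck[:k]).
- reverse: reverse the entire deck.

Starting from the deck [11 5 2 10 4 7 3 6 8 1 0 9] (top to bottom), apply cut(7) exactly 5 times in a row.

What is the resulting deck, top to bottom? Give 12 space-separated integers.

After op 1 (cut(7)): [6 8 1 0 9 11 5 2 10 4 7 3]
After op 2 (cut(7)): [2 10 4 7 3 6 8 1 0 9 11 5]
After op 3 (cut(7)): [1 0 9 11 5 2 10 4 7 3 6 8]
After op 4 (cut(7)): [4 7 3 6 8 1 0 9 11 5 2 10]
After op 5 (cut(7)): [9 11 5 2 10 4 7 3 6 8 1 0]

Answer: 9 11 5 2 10 4 7 3 6 8 1 0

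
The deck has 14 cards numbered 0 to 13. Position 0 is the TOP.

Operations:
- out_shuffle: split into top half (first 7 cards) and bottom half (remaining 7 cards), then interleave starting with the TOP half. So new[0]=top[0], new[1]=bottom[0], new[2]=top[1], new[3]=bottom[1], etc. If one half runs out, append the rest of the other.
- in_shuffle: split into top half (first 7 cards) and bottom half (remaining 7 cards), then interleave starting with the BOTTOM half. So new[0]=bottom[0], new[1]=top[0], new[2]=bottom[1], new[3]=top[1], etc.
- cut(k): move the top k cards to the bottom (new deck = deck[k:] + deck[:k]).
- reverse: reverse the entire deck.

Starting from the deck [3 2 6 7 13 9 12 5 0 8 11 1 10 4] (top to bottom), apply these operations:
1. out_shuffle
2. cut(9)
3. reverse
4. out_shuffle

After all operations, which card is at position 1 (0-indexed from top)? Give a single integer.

After op 1 (out_shuffle): [3 5 2 0 6 8 7 11 13 1 9 10 12 4]
After op 2 (cut(9)): [1 9 10 12 4 3 5 2 0 6 8 7 11 13]
After op 3 (reverse): [13 11 7 8 6 0 2 5 3 4 12 10 9 1]
After op 4 (out_shuffle): [13 5 11 3 7 4 8 12 6 10 0 9 2 1]
Position 1: card 5.

Answer: 5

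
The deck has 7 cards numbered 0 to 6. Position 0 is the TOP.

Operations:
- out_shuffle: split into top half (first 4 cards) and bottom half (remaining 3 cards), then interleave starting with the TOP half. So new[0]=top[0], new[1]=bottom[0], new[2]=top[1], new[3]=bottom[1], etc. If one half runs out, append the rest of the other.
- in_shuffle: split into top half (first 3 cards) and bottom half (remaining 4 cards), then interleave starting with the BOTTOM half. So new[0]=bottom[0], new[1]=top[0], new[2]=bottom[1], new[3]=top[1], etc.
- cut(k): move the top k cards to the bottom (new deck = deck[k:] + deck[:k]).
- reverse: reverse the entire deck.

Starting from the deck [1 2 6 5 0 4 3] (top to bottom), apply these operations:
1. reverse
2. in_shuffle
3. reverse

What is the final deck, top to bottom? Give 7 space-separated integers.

Answer: 1 0 2 4 6 3 5

Derivation:
After op 1 (reverse): [3 4 0 5 6 2 1]
After op 2 (in_shuffle): [5 3 6 4 2 0 1]
After op 3 (reverse): [1 0 2 4 6 3 5]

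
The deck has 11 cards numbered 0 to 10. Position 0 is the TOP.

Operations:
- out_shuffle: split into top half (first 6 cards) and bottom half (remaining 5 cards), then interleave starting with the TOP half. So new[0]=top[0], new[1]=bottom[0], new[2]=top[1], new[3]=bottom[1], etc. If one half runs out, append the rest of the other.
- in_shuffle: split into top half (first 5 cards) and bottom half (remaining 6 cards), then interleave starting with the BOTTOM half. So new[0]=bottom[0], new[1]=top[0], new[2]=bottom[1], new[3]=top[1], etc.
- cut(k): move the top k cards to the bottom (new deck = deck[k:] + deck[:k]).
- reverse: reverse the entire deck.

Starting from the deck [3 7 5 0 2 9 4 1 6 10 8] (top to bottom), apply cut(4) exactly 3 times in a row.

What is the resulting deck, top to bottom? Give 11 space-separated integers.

After op 1 (cut(4)): [2 9 4 1 6 10 8 3 7 5 0]
After op 2 (cut(4)): [6 10 8 3 7 5 0 2 9 4 1]
After op 3 (cut(4)): [7 5 0 2 9 4 1 6 10 8 3]

Answer: 7 5 0 2 9 4 1 6 10 8 3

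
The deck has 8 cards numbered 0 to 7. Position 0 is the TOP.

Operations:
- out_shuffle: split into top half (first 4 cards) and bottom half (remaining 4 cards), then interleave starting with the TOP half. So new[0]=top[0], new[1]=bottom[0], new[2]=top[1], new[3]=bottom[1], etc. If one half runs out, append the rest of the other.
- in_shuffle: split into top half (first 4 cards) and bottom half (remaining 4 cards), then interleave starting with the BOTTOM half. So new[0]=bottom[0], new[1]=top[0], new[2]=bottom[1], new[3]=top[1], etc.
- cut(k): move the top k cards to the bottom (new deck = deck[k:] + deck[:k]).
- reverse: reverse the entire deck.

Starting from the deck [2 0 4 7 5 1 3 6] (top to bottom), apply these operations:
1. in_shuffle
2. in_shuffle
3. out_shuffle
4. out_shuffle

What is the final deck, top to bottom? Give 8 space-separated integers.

After op 1 (in_shuffle): [5 2 1 0 3 4 6 7]
After op 2 (in_shuffle): [3 5 4 2 6 1 7 0]
After op 3 (out_shuffle): [3 6 5 1 4 7 2 0]
After op 4 (out_shuffle): [3 4 6 7 5 2 1 0]

Answer: 3 4 6 7 5 2 1 0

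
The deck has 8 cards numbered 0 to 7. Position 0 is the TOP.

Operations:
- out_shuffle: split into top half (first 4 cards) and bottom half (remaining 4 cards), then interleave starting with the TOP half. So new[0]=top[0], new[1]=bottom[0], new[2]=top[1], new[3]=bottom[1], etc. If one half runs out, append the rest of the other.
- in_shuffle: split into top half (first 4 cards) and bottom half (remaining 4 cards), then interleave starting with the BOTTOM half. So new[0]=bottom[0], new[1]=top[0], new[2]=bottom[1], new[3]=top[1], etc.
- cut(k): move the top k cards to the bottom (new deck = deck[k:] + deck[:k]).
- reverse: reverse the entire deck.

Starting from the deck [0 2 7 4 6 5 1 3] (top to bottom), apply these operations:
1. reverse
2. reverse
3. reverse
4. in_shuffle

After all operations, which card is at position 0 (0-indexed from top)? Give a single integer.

After op 1 (reverse): [3 1 5 6 4 7 2 0]
After op 2 (reverse): [0 2 7 4 6 5 1 3]
After op 3 (reverse): [3 1 5 6 4 7 2 0]
After op 4 (in_shuffle): [4 3 7 1 2 5 0 6]
Position 0: card 4.

Answer: 4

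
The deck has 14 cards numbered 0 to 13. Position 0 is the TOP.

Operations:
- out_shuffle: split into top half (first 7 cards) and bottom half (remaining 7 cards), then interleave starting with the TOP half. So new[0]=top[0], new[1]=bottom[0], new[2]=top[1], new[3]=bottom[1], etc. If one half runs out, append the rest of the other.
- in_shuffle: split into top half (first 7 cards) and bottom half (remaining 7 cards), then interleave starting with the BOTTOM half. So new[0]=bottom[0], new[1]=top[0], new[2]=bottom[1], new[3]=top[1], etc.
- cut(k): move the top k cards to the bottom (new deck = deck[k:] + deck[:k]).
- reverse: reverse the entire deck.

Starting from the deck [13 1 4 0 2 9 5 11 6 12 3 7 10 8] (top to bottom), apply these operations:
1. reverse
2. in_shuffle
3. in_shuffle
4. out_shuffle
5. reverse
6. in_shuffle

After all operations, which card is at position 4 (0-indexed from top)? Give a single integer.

Answer: 4

Derivation:
After op 1 (reverse): [8 10 7 3 12 6 11 5 9 2 0 4 1 13]
After op 2 (in_shuffle): [5 8 9 10 2 7 0 3 4 12 1 6 13 11]
After op 3 (in_shuffle): [3 5 4 8 12 9 1 10 6 2 13 7 11 0]
After op 4 (out_shuffle): [3 10 5 6 4 2 8 13 12 7 9 11 1 0]
After op 5 (reverse): [0 1 11 9 7 12 13 8 2 4 6 5 10 3]
After op 6 (in_shuffle): [8 0 2 1 4 11 6 9 5 7 10 12 3 13]
Position 4: card 4.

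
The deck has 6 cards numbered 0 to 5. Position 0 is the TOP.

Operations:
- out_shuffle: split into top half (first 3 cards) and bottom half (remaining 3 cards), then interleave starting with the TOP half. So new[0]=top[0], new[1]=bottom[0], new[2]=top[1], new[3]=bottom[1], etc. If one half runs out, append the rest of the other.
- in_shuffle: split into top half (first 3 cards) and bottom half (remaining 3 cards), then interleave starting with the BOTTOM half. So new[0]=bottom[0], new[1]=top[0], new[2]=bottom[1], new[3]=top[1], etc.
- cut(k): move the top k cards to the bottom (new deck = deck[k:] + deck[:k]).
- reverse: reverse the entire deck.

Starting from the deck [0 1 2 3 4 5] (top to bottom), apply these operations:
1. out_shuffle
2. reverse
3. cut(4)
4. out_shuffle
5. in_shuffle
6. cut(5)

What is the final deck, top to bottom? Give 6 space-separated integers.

Answer: 0 4 3 5 2 1

Derivation:
After op 1 (out_shuffle): [0 3 1 4 2 5]
After op 2 (reverse): [5 2 4 1 3 0]
After op 3 (cut(4)): [3 0 5 2 4 1]
After op 4 (out_shuffle): [3 2 0 4 5 1]
After op 5 (in_shuffle): [4 3 5 2 1 0]
After op 6 (cut(5)): [0 4 3 5 2 1]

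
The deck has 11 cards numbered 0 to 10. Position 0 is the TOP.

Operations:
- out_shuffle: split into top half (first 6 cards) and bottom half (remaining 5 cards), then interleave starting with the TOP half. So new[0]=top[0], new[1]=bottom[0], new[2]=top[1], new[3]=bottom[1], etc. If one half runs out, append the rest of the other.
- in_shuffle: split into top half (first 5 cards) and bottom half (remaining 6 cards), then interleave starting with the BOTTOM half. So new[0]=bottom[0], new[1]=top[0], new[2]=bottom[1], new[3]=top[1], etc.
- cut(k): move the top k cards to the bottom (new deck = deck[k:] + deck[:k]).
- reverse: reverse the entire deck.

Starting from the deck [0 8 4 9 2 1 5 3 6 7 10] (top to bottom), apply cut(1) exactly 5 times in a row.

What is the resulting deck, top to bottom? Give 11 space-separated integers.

After op 1 (cut(1)): [8 4 9 2 1 5 3 6 7 10 0]
After op 2 (cut(1)): [4 9 2 1 5 3 6 7 10 0 8]
After op 3 (cut(1)): [9 2 1 5 3 6 7 10 0 8 4]
After op 4 (cut(1)): [2 1 5 3 6 7 10 0 8 4 9]
After op 5 (cut(1)): [1 5 3 6 7 10 0 8 4 9 2]

Answer: 1 5 3 6 7 10 0 8 4 9 2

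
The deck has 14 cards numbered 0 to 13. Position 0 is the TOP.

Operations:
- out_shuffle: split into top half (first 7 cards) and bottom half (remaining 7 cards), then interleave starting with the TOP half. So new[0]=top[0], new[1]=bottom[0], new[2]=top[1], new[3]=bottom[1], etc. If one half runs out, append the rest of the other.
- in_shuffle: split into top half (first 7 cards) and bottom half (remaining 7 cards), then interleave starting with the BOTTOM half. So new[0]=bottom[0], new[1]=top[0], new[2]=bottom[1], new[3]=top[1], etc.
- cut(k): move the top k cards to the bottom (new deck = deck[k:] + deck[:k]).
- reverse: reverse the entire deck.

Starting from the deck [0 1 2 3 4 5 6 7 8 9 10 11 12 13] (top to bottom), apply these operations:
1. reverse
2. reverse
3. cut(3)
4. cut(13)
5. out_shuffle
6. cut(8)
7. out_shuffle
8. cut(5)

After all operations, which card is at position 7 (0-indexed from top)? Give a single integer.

After op 1 (reverse): [13 12 11 10 9 8 7 6 5 4 3 2 1 0]
After op 2 (reverse): [0 1 2 3 4 5 6 7 8 9 10 11 12 13]
After op 3 (cut(3)): [3 4 5 6 7 8 9 10 11 12 13 0 1 2]
After op 4 (cut(13)): [2 3 4 5 6 7 8 9 10 11 12 13 0 1]
After op 5 (out_shuffle): [2 9 3 10 4 11 5 12 6 13 7 0 8 1]
After op 6 (cut(8)): [6 13 7 0 8 1 2 9 3 10 4 11 5 12]
After op 7 (out_shuffle): [6 9 13 3 7 10 0 4 8 11 1 5 2 12]
After op 8 (cut(5)): [10 0 4 8 11 1 5 2 12 6 9 13 3 7]
Position 7: card 2.

Answer: 2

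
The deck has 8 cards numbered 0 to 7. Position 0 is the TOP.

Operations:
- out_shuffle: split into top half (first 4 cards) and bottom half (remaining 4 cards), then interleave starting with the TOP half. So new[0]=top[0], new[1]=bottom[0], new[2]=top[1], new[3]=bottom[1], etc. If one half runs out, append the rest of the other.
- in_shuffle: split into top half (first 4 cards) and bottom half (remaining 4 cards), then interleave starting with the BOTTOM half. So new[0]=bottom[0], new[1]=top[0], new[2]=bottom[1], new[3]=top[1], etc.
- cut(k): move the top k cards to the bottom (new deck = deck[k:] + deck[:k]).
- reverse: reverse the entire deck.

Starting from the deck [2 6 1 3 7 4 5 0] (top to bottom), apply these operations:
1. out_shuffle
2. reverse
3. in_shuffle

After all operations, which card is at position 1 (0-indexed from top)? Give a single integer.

After op 1 (out_shuffle): [2 7 6 4 1 5 3 0]
After op 2 (reverse): [0 3 5 1 4 6 7 2]
After op 3 (in_shuffle): [4 0 6 3 7 5 2 1]
Position 1: card 0.

Answer: 0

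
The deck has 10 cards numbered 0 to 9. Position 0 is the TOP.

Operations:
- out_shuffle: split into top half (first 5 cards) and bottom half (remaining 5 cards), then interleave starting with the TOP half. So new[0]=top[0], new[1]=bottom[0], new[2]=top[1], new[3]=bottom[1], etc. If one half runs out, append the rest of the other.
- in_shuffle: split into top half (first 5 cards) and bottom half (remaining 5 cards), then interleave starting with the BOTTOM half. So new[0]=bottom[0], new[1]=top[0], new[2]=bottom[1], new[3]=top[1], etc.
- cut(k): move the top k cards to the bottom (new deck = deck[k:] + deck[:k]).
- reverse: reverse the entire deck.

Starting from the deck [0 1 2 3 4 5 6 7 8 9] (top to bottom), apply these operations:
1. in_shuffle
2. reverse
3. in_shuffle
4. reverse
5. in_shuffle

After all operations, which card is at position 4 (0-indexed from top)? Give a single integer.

Answer: 1

Derivation:
After op 1 (in_shuffle): [5 0 6 1 7 2 8 3 9 4]
After op 2 (reverse): [4 9 3 8 2 7 1 6 0 5]
After op 3 (in_shuffle): [7 4 1 9 6 3 0 8 5 2]
After op 4 (reverse): [2 5 8 0 3 6 9 1 4 7]
After op 5 (in_shuffle): [6 2 9 5 1 8 4 0 7 3]
Position 4: card 1.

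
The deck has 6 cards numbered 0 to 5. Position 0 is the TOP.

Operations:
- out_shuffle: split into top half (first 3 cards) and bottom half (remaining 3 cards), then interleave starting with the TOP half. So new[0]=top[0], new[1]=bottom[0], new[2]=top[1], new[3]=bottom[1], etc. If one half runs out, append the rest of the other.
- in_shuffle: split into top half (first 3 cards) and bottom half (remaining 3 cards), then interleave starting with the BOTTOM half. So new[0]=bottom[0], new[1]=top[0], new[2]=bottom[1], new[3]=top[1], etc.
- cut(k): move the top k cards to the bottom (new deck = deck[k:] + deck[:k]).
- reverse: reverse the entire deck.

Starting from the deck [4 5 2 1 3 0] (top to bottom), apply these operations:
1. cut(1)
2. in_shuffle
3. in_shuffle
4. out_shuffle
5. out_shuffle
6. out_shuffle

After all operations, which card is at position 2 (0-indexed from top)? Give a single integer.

Answer: 1

Derivation:
After op 1 (cut(1)): [5 2 1 3 0 4]
After op 2 (in_shuffle): [3 5 0 2 4 1]
After op 3 (in_shuffle): [2 3 4 5 1 0]
After op 4 (out_shuffle): [2 5 3 1 4 0]
After op 5 (out_shuffle): [2 1 5 4 3 0]
After op 6 (out_shuffle): [2 4 1 3 5 0]
Position 2: card 1.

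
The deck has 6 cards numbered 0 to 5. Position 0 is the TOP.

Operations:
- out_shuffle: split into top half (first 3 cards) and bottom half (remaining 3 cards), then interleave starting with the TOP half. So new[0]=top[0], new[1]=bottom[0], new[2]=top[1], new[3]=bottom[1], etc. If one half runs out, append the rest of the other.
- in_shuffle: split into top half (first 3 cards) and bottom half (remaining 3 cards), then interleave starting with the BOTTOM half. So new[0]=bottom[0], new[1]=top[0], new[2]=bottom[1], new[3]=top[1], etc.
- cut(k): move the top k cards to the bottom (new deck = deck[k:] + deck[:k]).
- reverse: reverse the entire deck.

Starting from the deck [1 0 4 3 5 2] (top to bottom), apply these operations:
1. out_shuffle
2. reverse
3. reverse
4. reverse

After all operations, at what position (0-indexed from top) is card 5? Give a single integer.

After op 1 (out_shuffle): [1 3 0 5 4 2]
After op 2 (reverse): [2 4 5 0 3 1]
After op 3 (reverse): [1 3 0 5 4 2]
After op 4 (reverse): [2 4 5 0 3 1]
Card 5 is at position 2.

Answer: 2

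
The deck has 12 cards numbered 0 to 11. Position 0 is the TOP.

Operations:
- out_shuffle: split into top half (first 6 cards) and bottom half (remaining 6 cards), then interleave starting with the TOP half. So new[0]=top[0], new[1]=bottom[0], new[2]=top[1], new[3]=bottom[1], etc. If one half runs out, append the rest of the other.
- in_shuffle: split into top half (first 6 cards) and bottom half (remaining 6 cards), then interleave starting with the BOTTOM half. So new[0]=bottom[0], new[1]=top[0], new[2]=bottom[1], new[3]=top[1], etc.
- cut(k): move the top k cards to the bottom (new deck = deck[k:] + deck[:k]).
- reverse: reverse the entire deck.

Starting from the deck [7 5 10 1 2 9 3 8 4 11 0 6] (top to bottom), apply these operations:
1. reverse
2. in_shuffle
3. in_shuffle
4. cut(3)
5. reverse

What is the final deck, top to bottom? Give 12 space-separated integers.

After op 1 (reverse): [6 0 11 4 8 3 9 2 1 10 5 7]
After op 2 (in_shuffle): [9 6 2 0 1 11 10 4 5 8 7 3]
After op 3 (in_shuffle): [10 9 4 6 5 2 8 0 7 1 3 11]
After op 4 (cut(3)): [6 5 2 8 0 7 1 3 11 10 9 4]
After op 5 (reverse): [4 9 10 11 3 1 7 0 8 2 5 6]

Answer: 4 9 10 11 3 1 7 0 8 2 5 6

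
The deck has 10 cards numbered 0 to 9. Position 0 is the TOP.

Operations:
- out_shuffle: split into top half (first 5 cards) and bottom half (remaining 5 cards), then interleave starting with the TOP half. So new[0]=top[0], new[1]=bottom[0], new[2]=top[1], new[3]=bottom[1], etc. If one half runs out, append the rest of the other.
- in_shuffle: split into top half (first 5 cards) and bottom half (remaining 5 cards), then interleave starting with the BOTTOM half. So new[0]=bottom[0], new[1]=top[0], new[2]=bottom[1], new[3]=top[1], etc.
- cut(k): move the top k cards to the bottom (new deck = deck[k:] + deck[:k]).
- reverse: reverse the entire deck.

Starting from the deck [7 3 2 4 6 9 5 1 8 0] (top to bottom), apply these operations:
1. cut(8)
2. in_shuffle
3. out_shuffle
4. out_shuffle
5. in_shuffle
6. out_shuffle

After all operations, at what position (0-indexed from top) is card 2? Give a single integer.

Answer: 7

Derivation:
After op 1 (cut(8)): [8 0 7 3 2 4 6 9 5 1]
After op 2 (in_shuffle): [4 8 6 0 9 7 5 3 1 2]
After op 3 (out_shuffle): [4 7 8 5 6 3 0 1 9 2]
After op 4 (out_shuffle): [4 3 7 0 8 1 5 9 6 2]
After op 5 (in_shuffle): [1 4 5 3 9 7 6 0 2 8]
After op 6 (out_shuffle): [1 7 4 6 5 0 3 2 9 8]
Card 2 is at position 7.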